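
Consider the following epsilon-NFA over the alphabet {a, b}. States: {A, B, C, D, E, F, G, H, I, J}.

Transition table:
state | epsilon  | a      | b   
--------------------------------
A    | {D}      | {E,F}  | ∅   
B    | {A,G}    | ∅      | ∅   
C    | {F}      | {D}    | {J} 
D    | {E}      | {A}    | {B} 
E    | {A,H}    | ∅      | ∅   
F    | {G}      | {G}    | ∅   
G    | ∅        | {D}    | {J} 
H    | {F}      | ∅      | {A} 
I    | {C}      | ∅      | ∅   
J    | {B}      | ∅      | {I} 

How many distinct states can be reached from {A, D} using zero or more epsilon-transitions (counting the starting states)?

6

Start with {A, D}.
From D via epsilon: add E.
From E via epsilon: add H.
From H via epsilon: add F.
From F via epsilon: add G.
epsilon-closure = {A, D, E, F, G, H}, which has 6 states.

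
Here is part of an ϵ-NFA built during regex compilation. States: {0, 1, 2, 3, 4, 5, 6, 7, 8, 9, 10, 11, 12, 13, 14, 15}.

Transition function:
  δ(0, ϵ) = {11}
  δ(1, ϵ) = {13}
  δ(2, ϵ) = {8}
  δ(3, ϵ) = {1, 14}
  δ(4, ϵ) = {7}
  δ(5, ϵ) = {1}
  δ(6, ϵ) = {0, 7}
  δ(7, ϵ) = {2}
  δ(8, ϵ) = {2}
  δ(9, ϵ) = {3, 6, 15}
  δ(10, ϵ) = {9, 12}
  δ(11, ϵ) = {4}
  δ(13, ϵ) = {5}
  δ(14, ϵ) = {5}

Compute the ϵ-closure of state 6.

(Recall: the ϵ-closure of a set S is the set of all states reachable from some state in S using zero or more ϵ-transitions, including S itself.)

Start with {6}.
From 6 via ϵ: add 0, 7.
From 0 via ϵ: add 11.
From 7 via ϵ: add 2.
From 2 via ϵ: add 8.
From 11 via ϵ: add 4.
No new states can be added; the closed set is {0, 2, 4, 6, 7, 8, 11}.

{0, 2, 4, 6, 7, 8, 11}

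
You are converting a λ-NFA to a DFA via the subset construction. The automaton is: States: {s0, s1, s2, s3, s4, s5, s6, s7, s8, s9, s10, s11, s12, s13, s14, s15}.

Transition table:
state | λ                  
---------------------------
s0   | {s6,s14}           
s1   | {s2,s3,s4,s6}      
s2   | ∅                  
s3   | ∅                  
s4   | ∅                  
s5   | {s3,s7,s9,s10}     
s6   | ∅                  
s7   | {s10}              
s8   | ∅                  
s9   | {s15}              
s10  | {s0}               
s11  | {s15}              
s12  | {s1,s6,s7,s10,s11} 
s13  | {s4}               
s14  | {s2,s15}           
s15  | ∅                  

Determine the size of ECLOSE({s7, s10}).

Start with {s7, s10}.
From s10 via λ: add s0.
From s0 via λ: add s6, s14.
From s14 via λ: add s2, s15.
λ-closure = {s0, s2, s6, s7, s10, s14, s15}, which has 7 states.

7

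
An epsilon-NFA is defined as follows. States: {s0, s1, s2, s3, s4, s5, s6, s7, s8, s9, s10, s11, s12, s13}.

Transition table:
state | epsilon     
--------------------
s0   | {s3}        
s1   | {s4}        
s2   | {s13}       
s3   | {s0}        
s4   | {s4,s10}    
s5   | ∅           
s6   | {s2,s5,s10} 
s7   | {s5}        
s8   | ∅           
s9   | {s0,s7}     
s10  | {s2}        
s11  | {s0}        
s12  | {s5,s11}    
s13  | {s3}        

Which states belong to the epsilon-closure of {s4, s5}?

Start with {s4, s5}.
From s4 via epsilon: add s10.
From s10 via epsilon: add s2.
From s2 via epsilon: add s13.
From s13 via epsilon: add s3.
From s3 via epsilon: add s0.
No new states can be added; the closed set is {s0, s2, s3, s4, s5, s10, s13}.

{s0, s2, s3, s4, s5, s10, s13}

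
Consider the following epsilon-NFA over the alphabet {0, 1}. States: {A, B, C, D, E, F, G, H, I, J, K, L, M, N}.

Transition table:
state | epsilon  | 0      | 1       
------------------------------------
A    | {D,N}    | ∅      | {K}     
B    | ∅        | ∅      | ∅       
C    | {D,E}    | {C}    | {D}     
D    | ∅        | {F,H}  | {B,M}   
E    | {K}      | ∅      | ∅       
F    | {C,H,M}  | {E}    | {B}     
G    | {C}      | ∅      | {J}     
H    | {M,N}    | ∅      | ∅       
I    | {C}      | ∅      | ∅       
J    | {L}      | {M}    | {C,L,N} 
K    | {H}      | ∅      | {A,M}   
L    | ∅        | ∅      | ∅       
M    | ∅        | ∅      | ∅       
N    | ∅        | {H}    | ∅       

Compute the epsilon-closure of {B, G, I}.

{B, C, D, E, G, H, I, K, M, N}

Start with {B, G, I}.
From G via epsilon: add C.
From C via epsilon: add D, E.
From E via epsilon: add K.
From K via epsilon: add H.
From H via epsilon: add M, N.
No new states can be added; the closed set is {B, C, D, E, G, H, I, K, M, N}.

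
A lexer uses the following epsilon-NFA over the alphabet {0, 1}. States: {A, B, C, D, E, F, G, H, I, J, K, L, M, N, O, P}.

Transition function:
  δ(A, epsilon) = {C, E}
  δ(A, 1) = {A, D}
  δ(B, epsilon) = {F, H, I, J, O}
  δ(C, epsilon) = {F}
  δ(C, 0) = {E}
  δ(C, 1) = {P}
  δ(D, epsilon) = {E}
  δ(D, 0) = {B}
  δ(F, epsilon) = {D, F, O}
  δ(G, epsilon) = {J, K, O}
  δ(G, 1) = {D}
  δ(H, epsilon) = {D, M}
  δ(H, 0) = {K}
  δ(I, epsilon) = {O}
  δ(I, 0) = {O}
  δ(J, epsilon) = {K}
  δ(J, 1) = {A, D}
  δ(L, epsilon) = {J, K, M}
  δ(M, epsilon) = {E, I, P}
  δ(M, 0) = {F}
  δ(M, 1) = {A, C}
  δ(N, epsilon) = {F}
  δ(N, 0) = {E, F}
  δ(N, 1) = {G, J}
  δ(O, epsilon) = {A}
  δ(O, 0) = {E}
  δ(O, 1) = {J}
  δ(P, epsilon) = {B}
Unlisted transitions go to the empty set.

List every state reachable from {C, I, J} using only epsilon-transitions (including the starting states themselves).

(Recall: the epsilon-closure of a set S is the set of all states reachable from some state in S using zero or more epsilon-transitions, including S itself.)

{A, C, D, E, F, I, J, K, O}

Start with {C, I, J}.
From C via epsilon: add F.
From I via epsilon: add O.
From J via epsilon: add K.
From F via epsilon: add D.
From O via epsilon: add A.
From A via epsilon: add E.
No new states can be added; the closed set is {A, C, D, E, F, I, J, K, O}.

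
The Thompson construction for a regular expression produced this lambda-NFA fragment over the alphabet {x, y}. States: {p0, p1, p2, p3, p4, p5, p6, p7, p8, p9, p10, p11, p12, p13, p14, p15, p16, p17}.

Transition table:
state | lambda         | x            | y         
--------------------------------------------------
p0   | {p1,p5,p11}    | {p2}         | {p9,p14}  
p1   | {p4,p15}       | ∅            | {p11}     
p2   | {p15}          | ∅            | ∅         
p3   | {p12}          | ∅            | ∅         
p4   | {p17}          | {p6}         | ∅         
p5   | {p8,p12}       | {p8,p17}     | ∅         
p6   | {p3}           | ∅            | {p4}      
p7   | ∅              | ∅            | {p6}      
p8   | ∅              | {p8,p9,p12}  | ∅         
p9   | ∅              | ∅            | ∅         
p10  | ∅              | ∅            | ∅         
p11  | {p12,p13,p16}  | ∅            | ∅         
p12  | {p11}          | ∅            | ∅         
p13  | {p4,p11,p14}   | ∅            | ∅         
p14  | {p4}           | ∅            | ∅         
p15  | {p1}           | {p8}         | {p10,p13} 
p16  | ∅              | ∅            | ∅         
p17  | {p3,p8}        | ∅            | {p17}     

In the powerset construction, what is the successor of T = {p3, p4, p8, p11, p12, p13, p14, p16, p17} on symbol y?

{p3, p4, p8, p11, p12, p13, p14, p16, p17}

p17 on y → {p17}.
No y-transition from p3, p4, p8, p11, p12, p13, p14, p16.
Union after reading y: {p17}.
Now take the lambda-closure:
From p17 via lambda: add p3, p8.
From p3 via lambda: add p12.
From p12 via lambda: add p11.
From p11 via lambda: add p13, p16.
From p13 via lambda: add p4, p14.
No new states can be added; the closed set is {p3, p4, p8, p11, p12, p13, p14, p16, p17}.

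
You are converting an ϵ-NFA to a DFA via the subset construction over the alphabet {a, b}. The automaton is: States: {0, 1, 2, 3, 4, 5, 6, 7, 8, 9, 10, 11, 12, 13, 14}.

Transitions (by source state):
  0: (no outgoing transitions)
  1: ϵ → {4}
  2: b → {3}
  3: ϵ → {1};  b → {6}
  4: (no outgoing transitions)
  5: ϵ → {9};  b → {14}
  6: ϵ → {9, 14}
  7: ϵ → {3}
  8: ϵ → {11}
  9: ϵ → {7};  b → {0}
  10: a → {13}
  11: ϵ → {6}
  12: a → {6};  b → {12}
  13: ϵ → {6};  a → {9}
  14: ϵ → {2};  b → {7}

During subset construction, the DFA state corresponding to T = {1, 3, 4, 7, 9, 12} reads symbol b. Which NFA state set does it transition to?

{0, 1, 2, 3, 4, 6, 7, 9, 12, 14}

3 on b → {6}.
9 on b → {0}.
12 on b → {12}.
No b-transition from 1, 4, 7.
Union after reading b: {0, 6, 12}.
Now take the ϵ-closure:
From 6 via ϵ: add 9, 14.
From 9 via ϵ: add 7.
From 14 via ϵ: add 2.
From 7 via ϵ: add 3.
From 3 via ϵ: add 1.
From 1 via ϵ: add 4.
No new states can be added; the closed set is {0, 1, 2, 3, 4, 6, 7, 9, 12, 14}.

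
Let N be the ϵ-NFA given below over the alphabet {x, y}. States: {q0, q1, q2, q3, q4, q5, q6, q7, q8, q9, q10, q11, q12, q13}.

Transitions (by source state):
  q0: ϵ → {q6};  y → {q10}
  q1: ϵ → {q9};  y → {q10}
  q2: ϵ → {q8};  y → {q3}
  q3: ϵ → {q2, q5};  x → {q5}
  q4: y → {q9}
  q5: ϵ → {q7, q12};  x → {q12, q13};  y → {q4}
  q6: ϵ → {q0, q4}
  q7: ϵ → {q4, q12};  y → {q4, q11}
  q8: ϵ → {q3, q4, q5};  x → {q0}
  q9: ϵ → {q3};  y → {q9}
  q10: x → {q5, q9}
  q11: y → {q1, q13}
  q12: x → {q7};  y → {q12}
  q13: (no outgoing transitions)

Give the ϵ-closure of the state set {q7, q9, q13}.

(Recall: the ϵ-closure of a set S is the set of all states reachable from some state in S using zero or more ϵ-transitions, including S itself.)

{q2, q3, q4, q5, q7, q8, q9, q12, q13}

Start with {q7, q9, q13}.
From q7 via ϵ: add q4, q12.
From q9 via ϵ: add q3.
From q3 via ϵ: add q2, q5.
From q2 via ϵ: add q8.
No new states can be added; the closed set is {q2, q3, q4, q5, q7, q8, q9, q12, q13}.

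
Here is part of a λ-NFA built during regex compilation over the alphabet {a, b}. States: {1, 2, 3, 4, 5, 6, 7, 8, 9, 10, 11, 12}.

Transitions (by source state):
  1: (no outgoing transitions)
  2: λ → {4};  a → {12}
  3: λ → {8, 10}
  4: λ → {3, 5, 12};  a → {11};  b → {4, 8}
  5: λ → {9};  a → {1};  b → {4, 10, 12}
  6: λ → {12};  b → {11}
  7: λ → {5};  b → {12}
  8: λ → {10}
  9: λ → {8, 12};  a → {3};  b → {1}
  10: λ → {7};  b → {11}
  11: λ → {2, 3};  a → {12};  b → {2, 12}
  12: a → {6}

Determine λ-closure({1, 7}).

{1, 5, 7, 8, 9, 10, 12}

Start with {1, 7}.
From 7 via λ: add 5.
From 5 via λ: add 9.
From 9 via λ: add 8, 12.
From 8 via λ: add 10.
No new states can be added; the closed set is {1, 5, 7, 8, 9, 10, 12}.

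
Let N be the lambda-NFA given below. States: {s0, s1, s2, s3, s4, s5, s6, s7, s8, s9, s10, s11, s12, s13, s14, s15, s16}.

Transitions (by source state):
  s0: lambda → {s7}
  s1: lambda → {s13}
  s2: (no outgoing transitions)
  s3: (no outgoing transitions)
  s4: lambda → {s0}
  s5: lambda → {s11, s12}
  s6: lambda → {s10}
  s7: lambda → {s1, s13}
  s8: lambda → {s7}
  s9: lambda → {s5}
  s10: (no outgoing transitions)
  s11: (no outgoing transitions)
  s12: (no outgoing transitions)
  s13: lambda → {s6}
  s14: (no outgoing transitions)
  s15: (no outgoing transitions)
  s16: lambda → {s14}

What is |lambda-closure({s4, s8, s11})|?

Start with {s4, s8, s11}.
From s4 via lambda: add s0.
From s8 via lambda: add s7.
From s7 via lambda: add s1, s13.
From s13 via lambda: add s6.
From s6 via lambda: add s10.
lambda-closure = {s0, s1, s4, s6, s7, s8, s10, s11, s13}, which has 9 states.

9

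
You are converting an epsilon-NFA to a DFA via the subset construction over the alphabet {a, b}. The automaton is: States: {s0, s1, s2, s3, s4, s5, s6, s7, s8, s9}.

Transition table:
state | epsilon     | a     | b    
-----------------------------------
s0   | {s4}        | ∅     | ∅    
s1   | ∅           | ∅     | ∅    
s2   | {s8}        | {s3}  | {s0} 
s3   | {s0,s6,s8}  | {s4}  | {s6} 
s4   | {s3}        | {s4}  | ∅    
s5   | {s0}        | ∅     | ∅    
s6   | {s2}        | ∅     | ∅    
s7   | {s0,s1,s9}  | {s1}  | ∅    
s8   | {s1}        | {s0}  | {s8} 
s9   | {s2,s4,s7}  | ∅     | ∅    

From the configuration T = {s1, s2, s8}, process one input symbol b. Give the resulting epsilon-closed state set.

{s0, s1, s2, s3, s4, s6, s8}

s2 on b → {s0}.
s8 on b → {s8}.
No b-transition from s1.
Union after reading b: {s0, s8}.
Now take the epsilon-closure:
From s0 via epsilon: add s4.
From s8 via epsilon: add s1.
From s4 via epsilon: add s3.
From s3 via epsilon: add s6.
From s6 via epsilon: add s2.
No new states can be added; the closed set is {s0, s1, s2, s3, s4, s6, s8}.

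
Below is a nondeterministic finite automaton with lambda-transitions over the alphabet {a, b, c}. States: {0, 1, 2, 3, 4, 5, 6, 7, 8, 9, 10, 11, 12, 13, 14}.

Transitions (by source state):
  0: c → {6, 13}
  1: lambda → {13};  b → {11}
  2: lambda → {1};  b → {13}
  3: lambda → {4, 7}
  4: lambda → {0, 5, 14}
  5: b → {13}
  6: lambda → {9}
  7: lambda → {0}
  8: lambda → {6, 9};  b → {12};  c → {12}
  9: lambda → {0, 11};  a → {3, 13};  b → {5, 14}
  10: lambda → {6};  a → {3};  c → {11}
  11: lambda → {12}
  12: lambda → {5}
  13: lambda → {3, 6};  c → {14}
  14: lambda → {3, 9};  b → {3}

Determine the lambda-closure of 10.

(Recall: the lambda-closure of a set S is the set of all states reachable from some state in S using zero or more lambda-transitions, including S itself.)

Start with {10}.
From 10 via lambda: add 6.
From 6 via lambda: add 9.
From 9 via lambda: add 0, 11.
From 11 via lambda: add 12.
From 12 via lambda: add 5.
No new states can be added; the closed set is {0, 5, 6, 9, 10, 11, 12}.

{0, 5, 6, 9, 10, 11, 12}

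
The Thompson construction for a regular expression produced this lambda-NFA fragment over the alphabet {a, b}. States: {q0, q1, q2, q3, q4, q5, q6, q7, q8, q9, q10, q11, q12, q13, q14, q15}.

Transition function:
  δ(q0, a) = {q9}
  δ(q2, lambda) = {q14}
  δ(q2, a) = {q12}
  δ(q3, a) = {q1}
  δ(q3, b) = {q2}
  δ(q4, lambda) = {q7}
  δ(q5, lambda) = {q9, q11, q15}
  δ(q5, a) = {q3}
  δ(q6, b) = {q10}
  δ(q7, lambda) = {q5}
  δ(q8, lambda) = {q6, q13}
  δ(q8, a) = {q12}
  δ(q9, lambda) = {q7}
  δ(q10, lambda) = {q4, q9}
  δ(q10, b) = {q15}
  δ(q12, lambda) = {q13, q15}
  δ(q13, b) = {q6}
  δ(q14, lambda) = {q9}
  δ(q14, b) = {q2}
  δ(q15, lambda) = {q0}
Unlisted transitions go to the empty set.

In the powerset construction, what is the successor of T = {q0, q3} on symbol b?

{q0, q2, q5, q7, q9, q11, q14, q15}

q3 on b → {q2}.
No b-transition from q0.
Union after reading b: {q2}.
Now take the lambda-closure:
From q2 via lambda: add q14.
From q14 via lambda: add q9.
From q9 via lambda: add q7.
From q7 via lambda: add q5.
From q5 via lambda: add q11, q15.
From q15 via lambda: add q0.
No new states can be added; the closed set is {q0, q2, q5, q7, q9, q11, q14, q15}.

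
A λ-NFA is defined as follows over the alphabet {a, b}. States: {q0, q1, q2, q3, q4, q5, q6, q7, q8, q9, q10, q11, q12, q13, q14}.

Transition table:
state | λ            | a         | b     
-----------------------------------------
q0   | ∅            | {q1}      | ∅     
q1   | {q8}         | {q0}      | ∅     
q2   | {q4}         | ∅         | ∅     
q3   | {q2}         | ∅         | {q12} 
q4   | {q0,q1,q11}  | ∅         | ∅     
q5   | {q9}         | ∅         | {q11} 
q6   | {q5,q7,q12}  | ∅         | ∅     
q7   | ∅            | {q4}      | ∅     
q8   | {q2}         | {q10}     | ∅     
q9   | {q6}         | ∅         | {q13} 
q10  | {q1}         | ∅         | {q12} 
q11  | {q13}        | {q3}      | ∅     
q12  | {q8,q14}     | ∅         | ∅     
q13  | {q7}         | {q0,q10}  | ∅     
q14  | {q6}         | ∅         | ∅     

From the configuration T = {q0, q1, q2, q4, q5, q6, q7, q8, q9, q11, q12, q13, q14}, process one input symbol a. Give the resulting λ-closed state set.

q0 on a → {q1}.
q1 on a → {q0}.
q7 on a → {q4}.
q8 on a → {q10}.
q11 on a → {q3}.
q13 on a → {q0, q10}.
No a-transition from q2, q4, q5, q6, q9, q12, q14.
Union after reading a: {q0, q1, q3, q4, q10}.
Now take the λ-closure:
From q1 via λ: add q8.
From q3 via λ: add q2.
From q4 via λ: add q11.
From q11 via λ: add q13.
From q13 via λ: add q7.
No new states can be added; the closed set is {q0, q1, q2, q3, q4, q7, q8, q10, q11, q13}.

{q0, q1, q2, q3, q4, q7, q8, q10, q11, q13}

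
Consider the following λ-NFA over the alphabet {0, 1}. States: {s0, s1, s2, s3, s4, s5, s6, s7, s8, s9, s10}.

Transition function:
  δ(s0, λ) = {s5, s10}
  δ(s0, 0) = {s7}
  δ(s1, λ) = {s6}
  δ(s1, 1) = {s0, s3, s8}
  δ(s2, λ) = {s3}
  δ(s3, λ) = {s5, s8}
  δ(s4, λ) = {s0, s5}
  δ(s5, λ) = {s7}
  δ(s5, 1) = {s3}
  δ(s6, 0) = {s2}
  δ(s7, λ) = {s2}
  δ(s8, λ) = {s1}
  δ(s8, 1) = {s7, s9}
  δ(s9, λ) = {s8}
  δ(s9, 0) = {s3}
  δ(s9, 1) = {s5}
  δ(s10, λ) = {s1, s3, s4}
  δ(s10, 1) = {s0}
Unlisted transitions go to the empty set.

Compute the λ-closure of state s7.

{s1, s2, s3, s5, s6, s7, s8}

Start with {s7}.
From s7 via λ: add s2.
From s2 via λ: add s3.
From s3 via λ: add s5, s8.
From s8 via λ: add s1.
From s1 via λ: add s6.
No new states can be added; the closed set is {s1, s2, s3, s5, s6, s7, s8}.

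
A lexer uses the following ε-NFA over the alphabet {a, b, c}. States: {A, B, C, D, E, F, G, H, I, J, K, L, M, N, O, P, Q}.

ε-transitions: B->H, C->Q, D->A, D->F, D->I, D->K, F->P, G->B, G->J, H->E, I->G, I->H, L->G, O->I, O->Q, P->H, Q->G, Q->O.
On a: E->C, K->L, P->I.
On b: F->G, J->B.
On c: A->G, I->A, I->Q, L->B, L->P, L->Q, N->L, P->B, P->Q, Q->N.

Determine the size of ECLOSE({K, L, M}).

8

Start with {K, L, M}.
From L via ε: add G.
From G via ε: add B, J.
From B via ε: add H.
From H via ε: add E.
ε-closure = {B, E, G, H, J, K, L, M}, which has 8 states.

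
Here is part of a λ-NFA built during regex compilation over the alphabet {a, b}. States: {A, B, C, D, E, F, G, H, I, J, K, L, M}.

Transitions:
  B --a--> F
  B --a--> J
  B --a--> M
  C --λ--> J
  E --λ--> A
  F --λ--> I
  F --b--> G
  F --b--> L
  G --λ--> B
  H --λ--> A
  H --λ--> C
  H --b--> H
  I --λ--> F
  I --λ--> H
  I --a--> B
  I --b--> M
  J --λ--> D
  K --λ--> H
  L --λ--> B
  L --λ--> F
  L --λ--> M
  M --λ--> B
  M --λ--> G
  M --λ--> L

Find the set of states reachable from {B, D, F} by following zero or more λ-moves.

{A, B, C, D, F, H, I, J}

Start with {B, D, F}.
From F via λ: add I.
From I via λ: add H.
From H via λ: add A, C.
From C via λ: add J.
No new states can be added; the closed set is {A, B, C, D, F, H, I, J}.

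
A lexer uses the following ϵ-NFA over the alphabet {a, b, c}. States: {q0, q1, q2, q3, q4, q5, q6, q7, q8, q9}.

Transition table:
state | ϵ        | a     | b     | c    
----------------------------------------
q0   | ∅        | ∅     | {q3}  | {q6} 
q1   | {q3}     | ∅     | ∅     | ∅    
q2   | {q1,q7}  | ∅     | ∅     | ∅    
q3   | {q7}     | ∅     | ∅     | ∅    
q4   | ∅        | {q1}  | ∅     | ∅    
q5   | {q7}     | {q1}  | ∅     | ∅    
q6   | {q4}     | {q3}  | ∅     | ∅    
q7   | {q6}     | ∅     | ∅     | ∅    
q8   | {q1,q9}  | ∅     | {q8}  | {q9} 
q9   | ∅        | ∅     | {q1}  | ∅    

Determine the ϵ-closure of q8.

{q1, q3, q4, q6, q7, q8, q9}

Start with {q8}.
From q8 via ϵ: add q1, q9.
From q1 via ϵ: add q3.
From q3 via ϵ: add q7.
From q7 via ϵ: add q6.
From q6 via ϵ: add q4.
No new states can be added; the closed set is {q1, q3, q4, q6, q7, q8, q9}.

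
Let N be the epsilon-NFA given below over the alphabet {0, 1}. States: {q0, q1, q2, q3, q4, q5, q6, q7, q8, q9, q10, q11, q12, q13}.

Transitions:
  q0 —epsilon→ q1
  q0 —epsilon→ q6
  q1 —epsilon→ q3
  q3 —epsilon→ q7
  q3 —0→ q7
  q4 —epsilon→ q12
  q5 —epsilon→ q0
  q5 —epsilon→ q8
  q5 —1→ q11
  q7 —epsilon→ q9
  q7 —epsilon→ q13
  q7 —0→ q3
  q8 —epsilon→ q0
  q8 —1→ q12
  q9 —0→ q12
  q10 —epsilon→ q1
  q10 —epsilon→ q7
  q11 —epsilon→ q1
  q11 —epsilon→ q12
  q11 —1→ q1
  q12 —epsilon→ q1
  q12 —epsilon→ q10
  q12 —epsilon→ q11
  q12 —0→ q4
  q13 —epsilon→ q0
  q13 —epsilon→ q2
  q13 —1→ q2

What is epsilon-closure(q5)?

Start with {q5}.
From q5 via epsilon: add q0, q8.
From q0 via epsilon: add q1, q6.
From q1 via epsilon: add q3.
From q3 via epsilon: add q7.
From q7 via epsilon: add q9, q13.
From q13 via epsilon: add q2.
No new states can be added; the closed set is {q0, q1, q2, q3, q5, q6, q7, q8, q9, q13}.

{q0, q1, q2, q3, q5, q6, q7, q8, q9, q13}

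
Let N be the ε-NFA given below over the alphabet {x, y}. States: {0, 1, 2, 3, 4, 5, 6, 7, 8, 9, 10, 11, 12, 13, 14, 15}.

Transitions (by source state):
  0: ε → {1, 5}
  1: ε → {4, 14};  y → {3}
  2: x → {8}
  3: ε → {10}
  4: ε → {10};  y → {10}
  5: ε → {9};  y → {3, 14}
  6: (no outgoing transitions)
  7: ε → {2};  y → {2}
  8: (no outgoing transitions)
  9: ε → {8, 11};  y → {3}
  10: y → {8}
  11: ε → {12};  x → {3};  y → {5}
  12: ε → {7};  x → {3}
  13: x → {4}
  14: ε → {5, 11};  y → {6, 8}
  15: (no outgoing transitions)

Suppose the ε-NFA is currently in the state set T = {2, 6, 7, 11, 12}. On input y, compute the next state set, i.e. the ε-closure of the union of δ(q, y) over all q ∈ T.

{2, 5, 7, 8, 9, 11, 12}

7 on y → {2}.
11 on y → {5}.
No y-transition from 2, 6, 12.
Union after reading y: {2, 5}.
Now take the ε-closure:
From 5 via ε: add 9.
From 9 via ε: add 8, 11.
From 11 via ε: add 12.
From 12 via ε: add 7.
No new states can be added; the closed set is {2, 5, 7, 8, 9, 11, 12}.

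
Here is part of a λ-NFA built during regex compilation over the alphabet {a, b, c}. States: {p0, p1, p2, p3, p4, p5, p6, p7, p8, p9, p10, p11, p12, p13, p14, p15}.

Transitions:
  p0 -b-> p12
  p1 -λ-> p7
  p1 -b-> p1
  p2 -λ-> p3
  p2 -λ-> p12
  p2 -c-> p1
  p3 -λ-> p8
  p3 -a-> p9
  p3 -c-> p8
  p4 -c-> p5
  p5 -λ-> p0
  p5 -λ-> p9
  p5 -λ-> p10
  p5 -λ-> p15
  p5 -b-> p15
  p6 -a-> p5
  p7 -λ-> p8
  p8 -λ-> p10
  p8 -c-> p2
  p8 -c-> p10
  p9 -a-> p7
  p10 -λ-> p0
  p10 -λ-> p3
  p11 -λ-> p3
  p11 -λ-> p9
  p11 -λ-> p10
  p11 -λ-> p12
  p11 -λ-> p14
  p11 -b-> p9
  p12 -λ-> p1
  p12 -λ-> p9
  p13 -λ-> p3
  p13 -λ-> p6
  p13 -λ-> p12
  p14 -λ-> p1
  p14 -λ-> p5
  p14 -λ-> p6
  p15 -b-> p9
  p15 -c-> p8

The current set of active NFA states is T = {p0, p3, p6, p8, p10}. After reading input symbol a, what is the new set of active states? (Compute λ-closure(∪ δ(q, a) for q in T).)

p3 on a → {p9}.
p6 on a → {p5}.
No a-transition from p0, p8, p10.
Union after reading a: {p5, p9}.
Now take the λ-closure:
From p5 via λ: add p0, p10, p15.
From p10 via λ: add p3.
From p3 via λ: add p8.
No new states can be added; the closed set is {p0, p3, p5, p8, p9, p10, p15}.

{p0, p3, p5, p8, p9, p10, p15}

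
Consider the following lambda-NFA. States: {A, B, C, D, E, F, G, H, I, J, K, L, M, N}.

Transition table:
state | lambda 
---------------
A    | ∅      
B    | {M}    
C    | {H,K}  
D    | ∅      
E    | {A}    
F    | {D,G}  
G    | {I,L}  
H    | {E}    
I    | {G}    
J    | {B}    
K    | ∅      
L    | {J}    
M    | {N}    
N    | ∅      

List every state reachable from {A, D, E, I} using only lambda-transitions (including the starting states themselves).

Start with {A, D, E, I}.
From I via lambda: add G.
From G via lambda: add L.
From L via lambda: add J.
From J via lambda: add B.
From B via lambda: add M.
From M via lambda: add N.
No new states can be added; the closed set is {A, B, D, E, G, I, J, L, M, N}.

{A, B, D, E, G, I, J, L, M, N}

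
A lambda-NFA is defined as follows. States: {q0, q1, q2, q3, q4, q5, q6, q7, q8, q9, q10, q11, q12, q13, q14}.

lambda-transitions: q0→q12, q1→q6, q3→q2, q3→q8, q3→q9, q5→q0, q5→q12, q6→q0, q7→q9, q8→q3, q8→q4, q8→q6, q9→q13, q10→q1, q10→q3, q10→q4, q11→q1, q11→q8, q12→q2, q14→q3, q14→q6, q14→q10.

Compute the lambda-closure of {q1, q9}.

{q0, q1, q2, q6, q9, q12, q13}

Start with {q1, q9}.
From q1 via lambda: add q6.
From q9 via lambda: add q13.
From q6 via lambda: add q0.
From q0 via lambda: add q12.
From q12 via lambda: add q2.
No new states can be added; the closed set is {q0, q1, q2, q6, q9, q12, q13}.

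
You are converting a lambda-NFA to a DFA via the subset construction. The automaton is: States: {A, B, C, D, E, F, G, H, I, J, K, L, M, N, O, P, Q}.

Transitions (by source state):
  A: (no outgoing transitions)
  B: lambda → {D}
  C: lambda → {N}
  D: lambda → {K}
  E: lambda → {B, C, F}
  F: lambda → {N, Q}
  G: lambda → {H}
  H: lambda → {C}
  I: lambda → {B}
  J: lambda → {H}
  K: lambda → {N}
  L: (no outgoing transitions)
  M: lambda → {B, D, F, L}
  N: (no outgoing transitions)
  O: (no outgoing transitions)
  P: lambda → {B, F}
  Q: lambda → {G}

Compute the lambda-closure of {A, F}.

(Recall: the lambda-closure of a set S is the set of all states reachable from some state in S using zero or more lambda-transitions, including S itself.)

{A, C, F, G, H, N, Q}

Start with {A, F}.
From F via lambda: add N, Q.
From Q via lambda: add G.
From G via lambda: add H.
From H via lambda: add C.
No new states can be added; the closed set is {A, C, F, G, H, N, Q}.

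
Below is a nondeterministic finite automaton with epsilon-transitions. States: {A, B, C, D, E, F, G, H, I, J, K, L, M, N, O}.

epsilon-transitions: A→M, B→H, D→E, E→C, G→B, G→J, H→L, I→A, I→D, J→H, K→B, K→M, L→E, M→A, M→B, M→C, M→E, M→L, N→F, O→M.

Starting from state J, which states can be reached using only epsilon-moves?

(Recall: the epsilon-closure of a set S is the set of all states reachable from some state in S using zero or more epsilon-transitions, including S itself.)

{C, E, H, J, L}

Start with {J}.
From J via epsilon: add H.
From H via epsilon: add L.
From L via epsilon: add E.
From E via epsilon: add C.
No new states can be added; the closed set is {C, E, H, J, L}.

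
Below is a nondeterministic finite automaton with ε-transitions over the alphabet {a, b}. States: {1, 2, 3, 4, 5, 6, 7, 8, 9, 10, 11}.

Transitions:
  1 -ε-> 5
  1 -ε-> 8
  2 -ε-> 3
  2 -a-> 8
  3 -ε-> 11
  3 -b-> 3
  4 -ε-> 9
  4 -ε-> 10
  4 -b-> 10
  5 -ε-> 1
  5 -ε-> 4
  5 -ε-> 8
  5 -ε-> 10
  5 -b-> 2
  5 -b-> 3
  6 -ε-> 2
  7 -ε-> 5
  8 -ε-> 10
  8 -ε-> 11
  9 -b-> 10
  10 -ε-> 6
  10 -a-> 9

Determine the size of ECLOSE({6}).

4

Start with {6}.
From 6 via ε: add 2.
From 2 via ε: add 3.
From 3 via ε: add 11.
ε-closure = {2, 3, 6, 11}, which has 4 states.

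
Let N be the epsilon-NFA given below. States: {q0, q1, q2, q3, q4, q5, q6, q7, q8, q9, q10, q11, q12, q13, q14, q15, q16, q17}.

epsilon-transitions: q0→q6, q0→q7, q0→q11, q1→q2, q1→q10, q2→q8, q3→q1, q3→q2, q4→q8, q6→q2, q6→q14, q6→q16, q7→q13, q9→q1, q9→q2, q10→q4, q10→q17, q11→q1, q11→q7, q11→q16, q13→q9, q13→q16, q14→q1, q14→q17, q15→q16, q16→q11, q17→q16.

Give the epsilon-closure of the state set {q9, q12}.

{q1, q2, q4, q7, q8, q9, q10, q11, q12, q13, q16, q17}

Start with {q9, q12}.
From q9 via epsilon: add q1, q2.
From q1 via epsilon: add q10.
From q2 via epsilon: add q8.
From q10 via epsilon: add q4, q17.
From q17 via epsilon: add q16.
From q16 via epsilon: add q11.
From q11 via epsilon: add q7.
From q7 via epsilon: add q13.
No new states can be added; the closed set is {q1, q2, q4, q7, q8, q9, q10, q11, q12, q13, q16, q17}.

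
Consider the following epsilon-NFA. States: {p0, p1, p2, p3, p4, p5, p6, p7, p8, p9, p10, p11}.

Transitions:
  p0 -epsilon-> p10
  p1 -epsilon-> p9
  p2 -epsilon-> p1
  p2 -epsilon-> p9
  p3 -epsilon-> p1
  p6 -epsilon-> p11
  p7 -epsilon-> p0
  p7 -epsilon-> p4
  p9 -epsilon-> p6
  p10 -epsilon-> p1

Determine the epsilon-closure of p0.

{p0, p1, p6, p9, p10, p11}

Start with {p0}.
From p0 via epsilon: add p10.
From p10 via epsilon: add p1.
From p1 via epsilon: add p9.
From p9 via epsilon: add p6.
From p6 via epsilon: add p11.
No new states can be added; the closed set is {p0, p1, p6, p9, p10, p11}.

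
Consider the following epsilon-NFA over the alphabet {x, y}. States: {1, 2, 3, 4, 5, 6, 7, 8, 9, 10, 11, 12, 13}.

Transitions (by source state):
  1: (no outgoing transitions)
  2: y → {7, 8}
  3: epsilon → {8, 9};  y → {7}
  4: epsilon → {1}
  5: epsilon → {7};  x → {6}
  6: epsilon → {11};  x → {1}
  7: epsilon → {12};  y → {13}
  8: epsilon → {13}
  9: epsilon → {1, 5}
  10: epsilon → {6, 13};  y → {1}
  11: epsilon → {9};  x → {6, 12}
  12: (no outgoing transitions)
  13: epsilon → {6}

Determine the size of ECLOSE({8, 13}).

Start with {8, 13}.
From 13 via epsilon: add 6.
From 6 via epsilon: add 11.
From 11 via epsilon: add 9.
From 9 via epsilon: add 1, 5.
From 5 via epsilon: add 7.
From 7 via epsilon: add 12.
epsilon-closure = {1, 5, 6, 7, 8, 9, 11, 12, 13}, which has 9 states.

9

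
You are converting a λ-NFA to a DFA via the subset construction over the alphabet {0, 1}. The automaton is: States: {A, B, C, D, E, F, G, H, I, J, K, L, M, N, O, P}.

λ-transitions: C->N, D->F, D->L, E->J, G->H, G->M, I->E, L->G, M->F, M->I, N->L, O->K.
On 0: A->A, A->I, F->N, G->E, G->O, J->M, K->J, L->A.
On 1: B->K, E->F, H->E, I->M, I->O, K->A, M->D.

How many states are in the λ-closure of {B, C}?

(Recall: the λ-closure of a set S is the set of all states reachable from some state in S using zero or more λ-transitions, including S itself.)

Start with {B, C}.
From C via λ: add N.
From N via λ: add L.
From L via λ: add G.
From G via λ: add H, M.
From M via λ: add F, I.
From I via λ: add E.
From E via λ: add J.
λ-closure = {B, C, E, F, G, H, I, J, L, M, N}, which has 11 states.

11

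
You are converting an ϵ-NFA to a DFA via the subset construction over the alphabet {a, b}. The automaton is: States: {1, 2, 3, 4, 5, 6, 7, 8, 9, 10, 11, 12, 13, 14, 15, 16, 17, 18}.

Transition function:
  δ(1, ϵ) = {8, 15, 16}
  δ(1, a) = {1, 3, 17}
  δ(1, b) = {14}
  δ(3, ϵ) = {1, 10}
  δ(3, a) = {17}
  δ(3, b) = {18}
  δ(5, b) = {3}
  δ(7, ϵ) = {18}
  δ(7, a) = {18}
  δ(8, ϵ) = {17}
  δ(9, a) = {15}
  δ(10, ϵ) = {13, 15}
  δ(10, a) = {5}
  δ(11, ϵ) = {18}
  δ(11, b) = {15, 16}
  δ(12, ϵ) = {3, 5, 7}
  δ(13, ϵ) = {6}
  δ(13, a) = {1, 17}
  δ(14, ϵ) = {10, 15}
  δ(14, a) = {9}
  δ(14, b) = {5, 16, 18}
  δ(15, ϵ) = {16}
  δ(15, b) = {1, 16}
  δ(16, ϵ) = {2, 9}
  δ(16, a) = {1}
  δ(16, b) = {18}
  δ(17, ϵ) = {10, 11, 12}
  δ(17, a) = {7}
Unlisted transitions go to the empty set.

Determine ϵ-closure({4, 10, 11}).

{2, 4, 6, 9, 10, 11, 13, 15, 16, 18}

Start with {4, 10, 11}.
From 10 via ϵ: add 13, 15.
From 11 via ϵ: add 18.
From 13 via ϵ: add 6.
From 15 via ϵ: add 16.
From 16 via ϵ: add 2, 9.
No new states can be added; the closed set is {2, 4, 6, 9, 10, 11, 13, 15, 16, 18}.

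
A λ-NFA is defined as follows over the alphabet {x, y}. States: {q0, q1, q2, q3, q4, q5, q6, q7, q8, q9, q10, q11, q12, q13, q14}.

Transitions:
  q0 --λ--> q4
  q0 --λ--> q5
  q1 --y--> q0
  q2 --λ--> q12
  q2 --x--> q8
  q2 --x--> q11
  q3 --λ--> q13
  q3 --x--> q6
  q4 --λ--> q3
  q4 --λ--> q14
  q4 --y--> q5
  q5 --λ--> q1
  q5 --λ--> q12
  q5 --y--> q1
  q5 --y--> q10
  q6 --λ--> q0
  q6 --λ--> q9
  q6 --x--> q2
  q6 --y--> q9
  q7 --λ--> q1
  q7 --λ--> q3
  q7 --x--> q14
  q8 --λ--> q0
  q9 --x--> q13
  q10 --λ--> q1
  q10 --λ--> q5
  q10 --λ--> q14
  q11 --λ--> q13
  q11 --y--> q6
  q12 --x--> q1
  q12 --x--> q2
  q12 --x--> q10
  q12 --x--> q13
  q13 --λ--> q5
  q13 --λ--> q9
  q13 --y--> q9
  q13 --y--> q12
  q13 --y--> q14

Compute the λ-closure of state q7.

Start with {q7}.
From q7 via λ: add q1, q3.
From q3 via λ: add q13.
From q13 via λ: add q5, q9.
From q5 via λ: add q12.
No new states can be added; the closed set is {q1, q3, q5, q7, q9, q12, q13}.

{q1, q3, q5, q7, q9, q12, q13}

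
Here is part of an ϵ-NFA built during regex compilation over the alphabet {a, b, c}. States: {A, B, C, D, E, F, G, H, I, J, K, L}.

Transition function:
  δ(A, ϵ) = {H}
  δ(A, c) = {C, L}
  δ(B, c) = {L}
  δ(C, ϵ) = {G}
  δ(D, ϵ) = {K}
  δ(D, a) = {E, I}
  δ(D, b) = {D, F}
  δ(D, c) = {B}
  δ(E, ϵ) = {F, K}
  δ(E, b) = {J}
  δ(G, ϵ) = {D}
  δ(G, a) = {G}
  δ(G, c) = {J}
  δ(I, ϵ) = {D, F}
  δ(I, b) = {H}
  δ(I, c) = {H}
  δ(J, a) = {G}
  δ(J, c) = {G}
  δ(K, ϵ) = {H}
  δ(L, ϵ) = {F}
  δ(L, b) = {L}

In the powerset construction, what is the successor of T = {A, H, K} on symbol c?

{C, D, F, G, H, K, L}

A on c → {C, L}.
No c-transition from H, K.
Union after reading c: {C, L}.
Now take the ϵ-closure:
From C via ϵ: add G.
From L via ϵ: add F.
From G via ϵ: add D.
From D via ϵ: add K.
From K via ϵ: add H.
No new states can be added; the closed set is {C, D, F, G, H, K, L}.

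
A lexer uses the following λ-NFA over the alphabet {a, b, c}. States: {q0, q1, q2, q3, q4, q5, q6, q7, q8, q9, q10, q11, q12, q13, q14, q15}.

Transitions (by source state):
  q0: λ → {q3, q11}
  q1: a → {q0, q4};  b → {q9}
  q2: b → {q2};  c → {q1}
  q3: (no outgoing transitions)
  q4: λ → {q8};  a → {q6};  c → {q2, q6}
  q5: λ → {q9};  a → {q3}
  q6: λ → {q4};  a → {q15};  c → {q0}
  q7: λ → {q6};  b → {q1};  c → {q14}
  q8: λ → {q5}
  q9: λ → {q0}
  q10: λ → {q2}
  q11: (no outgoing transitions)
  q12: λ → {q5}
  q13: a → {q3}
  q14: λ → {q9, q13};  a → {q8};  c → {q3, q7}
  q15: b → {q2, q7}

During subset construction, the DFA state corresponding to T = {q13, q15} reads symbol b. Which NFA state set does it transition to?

q15 on b → {q2, q7}.
No b-transition from q13.
Union after reading b: {q2, q7}.
Now take the λ-closure:
From q7 via λ: add q6.
From q6 via λ: add q4.
From q4 via λ: add q8.
From q8 via λ: add q5.
From q5 via λ: add q9.
From q9 via λ: add q0.
From q0 via λ: add q3, q11.
No new states can be added; the closed set is {q0, q2, q3, q4, q5, q6, q7, q8, q9, q11}.

{q0, q2, q3, q4, q5, q6, q7, q8, q9, q11}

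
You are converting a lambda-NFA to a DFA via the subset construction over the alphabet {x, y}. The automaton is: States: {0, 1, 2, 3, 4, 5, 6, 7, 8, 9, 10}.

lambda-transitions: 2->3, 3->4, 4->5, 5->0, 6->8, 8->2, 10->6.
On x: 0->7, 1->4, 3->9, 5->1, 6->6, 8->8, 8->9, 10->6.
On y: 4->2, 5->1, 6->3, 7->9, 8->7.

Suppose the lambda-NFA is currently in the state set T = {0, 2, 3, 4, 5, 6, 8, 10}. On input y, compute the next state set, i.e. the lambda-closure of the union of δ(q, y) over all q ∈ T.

{0, 1, 2, 3, 4, 5, 7}

4 on y → {2}.
5 on y → {1}.
6 on y → {3}.
8 on y → {7}.
No y-transition from 0, 2, 3, 10.
Union after reading y: {1, 2, 3, 7}.
Now take the lambda-closure:
From 3 via lambda: add 4.
From 4 via lambda: add 5.
From 5 via lambda: add 0.
No new states can be added; the closed set is {0, 1, 2, 3, 4, 5, 7}.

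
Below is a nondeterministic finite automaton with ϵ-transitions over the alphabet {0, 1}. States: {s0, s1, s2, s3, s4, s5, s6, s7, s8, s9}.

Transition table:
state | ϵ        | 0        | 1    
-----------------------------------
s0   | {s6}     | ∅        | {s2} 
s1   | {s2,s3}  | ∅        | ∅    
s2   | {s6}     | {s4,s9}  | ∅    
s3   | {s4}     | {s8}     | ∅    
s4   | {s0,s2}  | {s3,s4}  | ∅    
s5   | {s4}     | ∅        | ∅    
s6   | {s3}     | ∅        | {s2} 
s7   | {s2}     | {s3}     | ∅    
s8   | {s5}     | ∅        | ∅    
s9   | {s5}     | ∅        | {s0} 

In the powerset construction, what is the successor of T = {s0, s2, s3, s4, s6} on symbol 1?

{s0, s2, s3, s4, s6}

s0 on 1 → {s2}.
s6 on 1 → {s2}.
No 1-transition from s2, s3, s4.
Union after reading 1: {s2}.
Now take the ϵ-closure:
From s2 via ϵ: add s6.
From s6 via ϵ: add s3.
From s3 via ϵ: add s4.
From s4 via ϵ: add s0.
No new states can be added; the closed set is {s0, s2, s3, s4, s6}.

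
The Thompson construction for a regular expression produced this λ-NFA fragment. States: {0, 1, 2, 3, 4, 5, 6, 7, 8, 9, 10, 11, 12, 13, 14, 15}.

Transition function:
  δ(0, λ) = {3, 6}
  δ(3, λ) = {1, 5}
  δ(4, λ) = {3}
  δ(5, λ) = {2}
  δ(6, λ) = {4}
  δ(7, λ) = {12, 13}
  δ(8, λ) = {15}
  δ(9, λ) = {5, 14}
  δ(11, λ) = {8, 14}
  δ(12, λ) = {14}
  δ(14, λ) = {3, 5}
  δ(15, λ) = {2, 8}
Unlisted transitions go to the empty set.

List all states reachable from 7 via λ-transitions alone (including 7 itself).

{1, 2, 3, 5, 7, 12, 13, 14}

Start with {7}.
From 7 via λ: add 12, 13.
From 12 via λ: add 14.
From 14 via λ: add 3, 5.
From 3 via λ: add 1.
From 5 via λ: add 2.
No new states can be added; the closed set is {1, 2, 3, 5, 7, 12, 13, 14}.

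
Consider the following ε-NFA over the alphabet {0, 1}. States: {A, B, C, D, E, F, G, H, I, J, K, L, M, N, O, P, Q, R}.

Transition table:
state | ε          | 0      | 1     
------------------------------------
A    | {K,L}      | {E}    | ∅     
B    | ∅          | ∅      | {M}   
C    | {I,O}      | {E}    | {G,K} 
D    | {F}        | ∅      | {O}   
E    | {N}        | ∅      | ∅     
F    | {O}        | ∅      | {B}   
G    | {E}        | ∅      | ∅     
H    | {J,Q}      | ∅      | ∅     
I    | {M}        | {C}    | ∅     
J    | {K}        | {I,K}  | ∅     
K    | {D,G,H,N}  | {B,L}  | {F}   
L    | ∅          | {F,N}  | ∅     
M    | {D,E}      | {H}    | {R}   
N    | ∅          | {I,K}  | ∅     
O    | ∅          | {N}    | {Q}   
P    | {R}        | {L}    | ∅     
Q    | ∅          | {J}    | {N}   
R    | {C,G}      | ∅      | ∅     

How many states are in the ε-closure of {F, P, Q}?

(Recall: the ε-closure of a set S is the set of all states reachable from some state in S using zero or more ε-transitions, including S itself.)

Start with {F, P, Q}.
From F via ε: add O.
From P via ε: add R.
From R via ε: add C, G.
From C via ε: add I.
From G via ε: add E.
From E via ε: add N.
From I via ε: add M.
From M via ε: add D.
ε-closure = {C, D, E, F, G, I, M, N, O, P, Q, R}, which has 12 states.

12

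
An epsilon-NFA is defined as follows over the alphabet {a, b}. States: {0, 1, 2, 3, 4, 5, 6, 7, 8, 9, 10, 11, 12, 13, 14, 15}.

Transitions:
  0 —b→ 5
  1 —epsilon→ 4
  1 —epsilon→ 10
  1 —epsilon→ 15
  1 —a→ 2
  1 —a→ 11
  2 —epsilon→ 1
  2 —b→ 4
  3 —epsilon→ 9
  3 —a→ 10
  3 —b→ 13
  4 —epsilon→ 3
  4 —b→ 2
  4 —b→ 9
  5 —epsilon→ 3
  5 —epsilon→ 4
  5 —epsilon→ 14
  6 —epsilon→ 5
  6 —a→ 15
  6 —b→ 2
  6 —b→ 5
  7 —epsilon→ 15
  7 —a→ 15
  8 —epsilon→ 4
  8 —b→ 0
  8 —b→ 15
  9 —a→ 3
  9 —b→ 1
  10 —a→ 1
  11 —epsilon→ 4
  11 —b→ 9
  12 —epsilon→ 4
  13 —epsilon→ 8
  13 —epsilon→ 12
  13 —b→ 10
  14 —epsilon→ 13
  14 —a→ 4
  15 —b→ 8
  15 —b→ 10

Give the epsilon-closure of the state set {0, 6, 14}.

Start with {0, 6, 14}.
From 6 via epsilon: add 5.
From 14 via epsilon: add 13.
From 5 via epsilon: add 3, 4.
From 13 via epsilon: add 8, 12.
From 3 via epsilon: add 9.
No new states can be added; the closed set is {0, 3, 4, 5, 6, 8, 9, 12, 13, 14}.

{0, 3, 4, 5, 6, 8, 9, 12, 13, 14}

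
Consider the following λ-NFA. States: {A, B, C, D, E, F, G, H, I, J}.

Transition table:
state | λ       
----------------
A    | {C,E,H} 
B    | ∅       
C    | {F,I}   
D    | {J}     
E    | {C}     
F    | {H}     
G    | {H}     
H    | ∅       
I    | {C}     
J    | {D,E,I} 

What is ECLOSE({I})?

{C, F, H, I}

Start with {I}.
From I via λ: add C.
From C via λ: add F.
From F via λ: add H.
No new states can be added; the closed set is {C, F, H, I}.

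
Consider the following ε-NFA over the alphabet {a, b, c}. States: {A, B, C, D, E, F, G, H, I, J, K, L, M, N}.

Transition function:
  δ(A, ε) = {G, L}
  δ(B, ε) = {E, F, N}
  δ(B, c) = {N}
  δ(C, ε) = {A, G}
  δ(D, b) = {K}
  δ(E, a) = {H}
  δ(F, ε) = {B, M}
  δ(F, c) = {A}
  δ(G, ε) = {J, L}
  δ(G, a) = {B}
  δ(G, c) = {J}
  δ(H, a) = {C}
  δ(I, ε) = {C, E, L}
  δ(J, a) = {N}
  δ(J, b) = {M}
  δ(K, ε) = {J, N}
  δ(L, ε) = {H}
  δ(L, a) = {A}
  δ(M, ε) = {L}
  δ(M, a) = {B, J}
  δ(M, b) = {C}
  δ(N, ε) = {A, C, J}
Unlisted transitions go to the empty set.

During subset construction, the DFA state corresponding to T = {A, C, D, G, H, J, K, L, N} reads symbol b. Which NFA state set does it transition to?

D on b → {K}.
J on b → {M}.
No b-transition from A, C, G, H, K, L, N.
Union after reading b: {K, M}.
Now take the ε-closure:
From K via ε: add J, N.
From M via ε: add L.
From L via ε: add H.
From N via ε: add A, C.
From A via ε: add G.
No new states can be added; the closed set is {A, C, G, H, J, K, L, M, N}.

{A, C, G, H, J, K, L, M, N}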